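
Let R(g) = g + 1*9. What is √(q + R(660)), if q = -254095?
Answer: I*√253426 ≈ 503.41*I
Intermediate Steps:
R(g) = 9 + g (R(g) = g + 9 = 9 + g)
√(q + R(660)) = √(-254095 + (9 + 660)) = √(-254095 + 669) = √(-253426) = I*√253426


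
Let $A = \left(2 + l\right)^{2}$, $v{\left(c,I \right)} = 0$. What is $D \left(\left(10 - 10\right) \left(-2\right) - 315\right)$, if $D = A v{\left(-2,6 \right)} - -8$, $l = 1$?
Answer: $-2520$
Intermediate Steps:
$A = 9$ ($A = \left(2 + 1\right)^{2} = 3^{2} = 9$)
$D = 8$ ($D = 9 \cdot 0 - -8 = 0 + 8 = 8$)
$D \left(\left(10 - 10\right) \left(-2\right) - 315\right) = 8 \left(\left(10 - 10\right) \left(-2\right) - 315\right) = 8 \left(0 \left(-2\right) - 315\right) = 8 \left(0 - 315\right) = 8 \left(-315\right) = -2520$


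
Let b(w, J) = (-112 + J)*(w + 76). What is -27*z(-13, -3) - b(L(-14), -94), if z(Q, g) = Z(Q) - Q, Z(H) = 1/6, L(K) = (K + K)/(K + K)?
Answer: 31013/2 ≈ 15507.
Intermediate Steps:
L(K) = 1 (L(K) = (2*K)/((2*K)) = (2*K)*(1/(2*K)) = 1)
Z(H) = ⅙
z(Q, g) = ⅙ - Q
b(w, J) = (-112 + J)*(76 + w)
-27*z(-13, -3) - b(L(-14), -94) = -27*(⅙ - 1*(-13)) - (-8512 - 112*1 + 76*(-94) - 94*1) = -27*(⅙ + 13) - (-8512 - 112 - 7144 - 94) = -27*79/6 - 1*(-15862) = -711/2 + 15862 = 31013/2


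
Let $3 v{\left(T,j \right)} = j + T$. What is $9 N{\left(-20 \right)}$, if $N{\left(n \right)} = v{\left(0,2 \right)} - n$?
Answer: $186$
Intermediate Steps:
$v{\left(T,j \right)} = \frac{T}{3} + \frac{j}{3}$ ($v{\left(T,j \right)} = \frac{j + T}{3} = \frac{T + j}{3} = \frac{T}{3} + \frac{j}{3}$)
$N{\left(n \right)} = \frac{2}{3} - n$ ($N{\left(n \right)} = \left(\frac{1}{3} \cdot 0 + \frac{1}{3} \cdot 2\right) - n = \left(0 + \frac{2}{3}\right) - n = \frac{2}{3} - n$)
$9 N{\left(-20 \right)} = 9 \left(\frac{2}{3} - -20\right) = 9 \left(\frac{2}{3} + 20\right) = 9 \cdot \frac{62}{3} = 186$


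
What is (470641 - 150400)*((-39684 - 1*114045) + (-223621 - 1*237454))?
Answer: -196885447764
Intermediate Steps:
(470641 - 150400)*((-39684 - 1*114045) + (-223621 - 1*237454)) = 320241*((-39684 - 114045) + (-223621 - 237454)) = 320241*(-153729 - 461075) = 320241*(-614804) = -196885447764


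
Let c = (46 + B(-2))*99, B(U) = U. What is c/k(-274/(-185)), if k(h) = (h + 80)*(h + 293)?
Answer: 74542050/410608223 ≈ 0.18154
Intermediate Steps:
c = 4356 (c = (46 - 2)*99 = 44*99 = 4356)
k(h) = (80 + h)*(293 + h)
c/k(-274/(-185)) = 4356/(23440 + (-274/(-185))**2 + 373*(-274/(-185))) = 4356/(23440 + (-274*(-1/185))**2 + 373*(-274*(-1/185))) = 4356/(23440 + (274/185)**2 + 373*(274/185)) = 4356/(23440 + 75076/34225 + 102202/185) = 4356/(821216446/34225) = 4356*(34225/821216446) = 74542050/410608223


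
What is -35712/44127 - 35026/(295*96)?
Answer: -142053119/69426480 ≈ -2.0461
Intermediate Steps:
-35712/44127 - 35026/(295*96) = -35712*1/44127 - 35026/28320 = -3968/4903 - 35026*1/28320 = -3968/4903 - 17513/14160 = -142053119/69426480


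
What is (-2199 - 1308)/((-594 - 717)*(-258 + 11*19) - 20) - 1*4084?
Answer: -262273903/64219 ≈ -4084.1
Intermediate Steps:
(-2199 - 1308)/((-594 - 717)*(-258 + 11*19) - 20) - 1*4084 = -3507/(-1311*(-258 + 209) - 20) - 4084 = -3507/(-1311*(-49) - 20) - 4084 = -3507/(64239 - 20) - 4084 = -3507/64219 - 4084 = -262273903/64219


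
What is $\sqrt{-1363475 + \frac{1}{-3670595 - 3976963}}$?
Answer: $\frac{i \sqrt{36099153846704562}}{162714} \approx 1167.7 i$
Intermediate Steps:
$\sqrt{-1363475 + \frac{1}{-3670595 - 3976963}} = \sqrt{-1363475 + \frac{1}{-7647558}} = \sqrt{-1363475 - \frac{1}{7647558}} = \sqrt{- \frac{10427254144051}{7647558}} = \frac{i \sqrt{36099153846704562}}{162714}$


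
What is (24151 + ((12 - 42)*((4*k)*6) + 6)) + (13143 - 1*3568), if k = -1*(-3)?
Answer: 31572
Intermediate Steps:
k = 3
(24151 + ((12 - 42)*((4*k)*6) + 6)) + (13143 - 1*3568) = (24151 + ((12 - 42)*((4*3)*6) + 6)) + (13143 - 1*3568) = (24151 + (-360*6 + 6)) + (13143 - 3568) = (24151 + (-30*72 + 6)) + 9575 = (24151 + (-2160 + 6)) + 9575 = (24151 - 2154) + 9575 = 21997 + 9575 = 31572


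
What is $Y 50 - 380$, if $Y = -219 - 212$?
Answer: $-21930$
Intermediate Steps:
$Y = -431$
$Y 50 - 380 = \left(-431\right) 50 - 380 = -21550 - 380 = -21930$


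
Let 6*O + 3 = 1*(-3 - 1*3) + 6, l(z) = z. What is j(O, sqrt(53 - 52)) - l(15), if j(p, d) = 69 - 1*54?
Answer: 0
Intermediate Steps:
O = -1/2 (O = -1/2 + (1*(-3 - 1*3) + 6)/6 = -1/2 + (1*(-3 - 3) + 6)/6 = -1/2 + (1*(-6) + 6)/6 = -1/2 + (-6 + 6)/6 = -1/2 + (1/6)*0 = -1/2 + 0 = -1/2 ≈ -0.50000)
j(p, d) = 15 (j(p, d) = 69 - 54 = 15)
j(O, sqrt(53 - 52)) - l(15) = 15 - 1*15 = 15 - 15 = 0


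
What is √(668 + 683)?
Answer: √1351 ≈ 36.756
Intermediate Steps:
√(668 + 683) = √1351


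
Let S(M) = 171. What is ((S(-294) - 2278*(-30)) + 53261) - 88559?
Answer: 33213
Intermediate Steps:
((S(-294) - 2278*(-30)) + 53261) - 88559 = ((171 - 2278*(-30)) + 53261) - 88559 = ((171 + 68340) + 53261) - 88559 = (68511 + 53261) - 88559 = 121772 - 88559 = 33213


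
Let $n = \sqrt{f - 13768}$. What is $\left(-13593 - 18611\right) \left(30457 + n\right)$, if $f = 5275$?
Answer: $-980837228 - 32204 i \sqrt{8493} \approx -9.8084 \cdot 10^{8} - 2.9678 \cdot 10^{6} i$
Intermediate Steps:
$n = i \sqrt{8493}$ ($n = \sqrt{5275 - 13768} = \sqrt{-8493} = i \sqrt{8493} \approx 92.157 i$)
$\left(-13593 - 18611\right) \left(30457 + n\right) = \left(-13593 - 18611\right) \left(30457 + i \sqrt{8493}\right) = - 32204 \left(30457 + i \sqrt{8493}\right) = -980837228 - 32204 i \sqrt{8493}$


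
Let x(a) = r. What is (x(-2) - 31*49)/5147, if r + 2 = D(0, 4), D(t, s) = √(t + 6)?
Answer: -1521/5147 + √6/5147 ≈ -0.29504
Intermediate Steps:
D(t, s) = √(6 + t)
r = -2 + √6 (r = -2 + √(6 + 0) = -2 + √6 ≈ 0.44949)
x(a) = -2 + √6
(x(-2) - 31*49)/5147 = ((-2 + √6) - 31*49)/5147 = ((-2 + √6) - 1519)*(1/5147) = (-1521 + √6)*(1/5147) = -1521/5147 + √6/5147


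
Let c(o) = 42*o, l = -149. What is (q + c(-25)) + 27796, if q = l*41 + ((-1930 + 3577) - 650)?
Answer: 21634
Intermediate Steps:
q = -5112 (q = -149*41 + ((-1930 + 3577) - 650) = -6109 + (1647 - 650) = -6109 + 997 = -5112)
(q + c(-25)) + 27796 = (-5112 + 42*(-25)) + 27796 = (-5112 - 1050) + 27796 = -6162 + 27796 = 21634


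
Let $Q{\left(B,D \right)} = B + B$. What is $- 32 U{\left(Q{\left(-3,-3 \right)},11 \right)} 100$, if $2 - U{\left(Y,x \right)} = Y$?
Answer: $-25600$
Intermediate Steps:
$Q{\left(B,D \right)} = 2 B$
$U{\left(Y,x \right)} = 2 - Y$
$- 32 U{\left(Q{\left(-3,-3 \right)},11 \right)} 100 = - 32 \left(2 - 2 \left(-3\right)\right) 100 = - 32 \left(2 - -6\right) 100 = - 32 \left(2 + 6\right) 100 = \left(-32\right) 8 \cdot 100 = \left(-256\right) 100 = -25600$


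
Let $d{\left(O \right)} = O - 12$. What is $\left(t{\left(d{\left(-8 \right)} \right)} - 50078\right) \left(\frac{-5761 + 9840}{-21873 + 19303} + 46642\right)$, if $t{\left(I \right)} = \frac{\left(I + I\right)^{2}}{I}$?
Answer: $- \frac{3006115928019}{1285} \approx -2.3394 \cdot 10^{9}$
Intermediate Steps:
$d{\left(O \right)} = -12 + O$ ($d{\left(O \right)} = O - 12 = -12 + O$)
$t{\left(I \right)} = 4 I$ ($t{\left(I \right)} = \frac{\left(2 I\right)^{2}}{I} = \frac{4 I^{2}}{I} = 4 I$)
$\left(t{\left(d{\left(-8 \right)} \right)} - 50078\right) \left(\frac{-5761 + 9840}{-21873 + 19303} + 46642\right) = \left(4 \left(-12 - 8\right) - 50078\right) \left(\frac{-5761 + 9840}{-21873 + 19303} + 46642\right) = \left(4 \left(-20\right) - 50078\right) \left(\frac{4079}{-2570} + 46642\right) = \left(-80 - 50078\right) \left(4079 \left(- \frac{1}{2570}\right) + 46642\right) = - 50158 \left(- \frac{4079}{2570} + 46642\right) = \left(-50158\right) \frac{119865861}{2570} = - \frac{3006115928019}{1285}$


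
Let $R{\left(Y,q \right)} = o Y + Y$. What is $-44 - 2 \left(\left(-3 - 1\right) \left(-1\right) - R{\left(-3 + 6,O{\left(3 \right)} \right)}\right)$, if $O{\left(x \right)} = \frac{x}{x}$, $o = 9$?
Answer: $8$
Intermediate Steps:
$O{\left(x \right)} = 1$
$R{\left(Y,q \right)} = 10 Y$ ($R{\left(Y,q \right)} = 9 Y + Y = 10 Y$)
$-44 - 2 \left(\left(-3 - 1\right) \left(-1\right) - R{\left(-3 + 6,O{\left(3 \right)} \right)}\right) = -44 - 2 \left(\left(-3 - 1\right) \left(-1\right) - 10 \left(-3 + 6\right)\right) = -44 - 2 \left(\left(-4\right) \left(-1\right) - 10 \cdot 3\right) = -44 - 2 \left(4 - 30\right) = -44 - -52 = -44 + 52 = 8$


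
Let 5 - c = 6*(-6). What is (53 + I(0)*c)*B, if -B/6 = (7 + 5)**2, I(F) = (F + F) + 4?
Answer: -187488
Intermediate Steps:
I(F) = 4 + 2*F (I(F) = 2*F + 4 = 4 + 2*F)
B = -864 (B = -6*(7 + 5)**2 = -6*12**2 = -6*144 = -864)
c = 41 (c = 5 - 6*(-6) = 5 - 1*(-36) = 5 + 36 = 41)
(53 + I(0)*c)*B = (53 + (4 + 2*0)*41)*(-864) = (53 + (4 + 0)*41)*(-864) = (53 + 4*41)*(-864) = (53 + 164)*(-864) = 217*(-864) = -187488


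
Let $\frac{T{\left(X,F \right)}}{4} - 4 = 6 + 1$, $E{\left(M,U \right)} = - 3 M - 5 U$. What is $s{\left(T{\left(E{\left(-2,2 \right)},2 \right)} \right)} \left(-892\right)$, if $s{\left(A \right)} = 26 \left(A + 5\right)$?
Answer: $-1136408$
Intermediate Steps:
$E{\left(M,U \right)} = - 5 U - 3 M$
$T{\left(X,F \right)} = 44$ ($T{\left(X,F \right)} = 16 + 4 \left(6 + 1\right) = 16 + 4 \cdot 7 = 16 + 28 = 44$)
$s{\left(A \right)} = 130 + 26 A$ ($s{\left(A \right)} = 26 \left(5 + A\right) = 130 + 26 A$)
$s{\left(T{\left(E{\left(-2,2 \right)},2 \right)} \right)} \left(-892\right) = \left(130 + 26 \cdot 44\right) \left(-892\right) = \left(130 + 1144\right) \left(-892\right) = 1274 \left(-892\right) = -1136408$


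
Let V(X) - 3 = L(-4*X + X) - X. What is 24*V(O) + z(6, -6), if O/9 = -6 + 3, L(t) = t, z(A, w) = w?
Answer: 2658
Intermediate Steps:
O = -27 (O = 9*(-6 + 3) = 9*(-3) = -27)
V(X) = 3 - 4*X (V(X) = 3 + ((-4*X + X) - X) = 3 + (-3*X - X) = 3 - 4*X)
24*V(O) + z(6, -6) = 24*(3 - 4*(-27)) - 6 = 24*(3 + 108) - 6 = 24*111 - 6 = 2664 - 6 = 2658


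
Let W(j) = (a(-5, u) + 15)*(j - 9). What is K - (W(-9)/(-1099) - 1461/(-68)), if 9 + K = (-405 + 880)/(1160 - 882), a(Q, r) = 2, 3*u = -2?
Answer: -301817015/10387748 ≈ -29.055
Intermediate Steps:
u = -2/3 (u = (1/3)*(-2) = -2/3 ≈ -0.66667)
K = -2027/278 (K = -9 + (-405 + 880)/(1160 - 882) = -9 + 475/278 = -2027/278 ≈ -7.2914)
W(j) = -153 + 17*j (W(j) = (2 + 15)*(j - 9) = 17*(-9 + j) = -153 + 17*j)
K - (W(-9)/(-1099) - 1461/(-68)) = -2027/278 - ((-153 + 17*(-9))/(-1099) - 1461/(-68)) = -2027/278 - ((-153 - 153)*(-1/1099) - 1461*(-1/68)) = -2027/278 - (-306*(-1/1099) + 1461/68) = -2027/278 - (306/1099 + 1461/68) = -2027/278 - 1*1626447/74732 = -2027/278 - 1626447/74732 = -301817015/10387748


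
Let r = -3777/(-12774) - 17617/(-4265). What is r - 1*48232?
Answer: -875830583019/18160370 ≈ -48228.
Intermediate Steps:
r = 80382821/18160370 (r = -3777*(-1/12774) - 17617*(-1/4265) = 1259/4258 + 17617/4265 = 80382821/18160370 ≈ 4.4263)
r - 1*48232 = 80382821/18160370 - 1*48232 = 80382821/18160370 - 48232 = -875830583019/18160370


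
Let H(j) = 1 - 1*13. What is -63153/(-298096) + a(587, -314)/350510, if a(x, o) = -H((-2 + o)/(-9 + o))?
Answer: 11069667591/52242814480 ≈ 0.21189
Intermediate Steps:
H(j) = -12 (H(j) = 1 - 13 = -12)
a(x, o) = 12 (a(x, o) = -1*(-12) = 12)
-63153/(-298096) + a(587, -314)/350510 = -63153/(-298096) + 12/350510 = -63153*(-1/298096) + 12*(1/350510) = 63153/298096 + 6/175255 = 11069667591/52242814480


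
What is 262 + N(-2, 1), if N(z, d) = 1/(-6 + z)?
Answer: 2095/8 ≈ 261.88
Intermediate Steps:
262 + N(-2, 1) = 262 + 1/(-6 - 2) = 262 + 1/(-8) = 262 - ⅛ = 2095/8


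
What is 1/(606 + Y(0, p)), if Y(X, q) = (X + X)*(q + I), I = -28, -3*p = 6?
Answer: 1/606 ≈ 0.0016502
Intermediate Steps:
p = -2 (p = -1/3*6 = -2)
Y(X, q) = 2*X*(-28 + q) (Y(X, q) = (X + X)*(q - 28) = (2*X)*(-28 + q) = 2*X*(-28 + q))
1/(606 + Y(0, p)) = 1/(606 + 2*0*(-28 - 2)) = 1/(606 + 2*0*(-30)) = 1/(606 + 0) = 1/606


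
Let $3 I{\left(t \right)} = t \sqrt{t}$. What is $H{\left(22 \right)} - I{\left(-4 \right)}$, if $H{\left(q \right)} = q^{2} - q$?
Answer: $462 + \frac{8 i}{3} \approx 462.0 + 2.6667 i$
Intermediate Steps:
$I{\left(t \right)} = \frac{t^{\frac{3}{2}}}{3}$ ($I{\left(t \right)} = \frac{t \sqrt{t}}{3} = \frac{t^{\frac{3}{2}}}{3}$)
$H{\left(22 \right)} - I{\left(-4 \right)} = 22 \left(-1 + 22\right) - \frac{\left(-4\right)^{\frac{3}{2}}}{3} = 22 \cdot 21 - \frac{\left(-8\right) i}{3} = 462 - - \frac{8 i}{3} = 462 + \frac{8 i}{3}$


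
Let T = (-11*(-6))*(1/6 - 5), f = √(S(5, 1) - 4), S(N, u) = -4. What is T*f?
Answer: -638*I*√2 ≈ -902.27*I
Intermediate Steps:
f = 2*I*√2 (f = √(-4 - 4) = √(-8) = 2*I*√2 ≈ 2.8284*I)
T = -319 (T = 66*(⅙ - 5) = 66*(-29/6) = -319)
T*f = -638*I*√2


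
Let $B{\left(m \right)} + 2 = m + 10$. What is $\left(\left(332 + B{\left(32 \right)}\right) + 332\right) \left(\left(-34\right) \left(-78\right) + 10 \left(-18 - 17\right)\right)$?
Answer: $1620608$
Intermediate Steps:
$B{\left(m \right)} = 8 + m$ ($B{\left(m \right)} = -2 + \left(m + 10\right) = -2 + \left(10 + m\right) = 8 + m$)
$\left(\left(332 + B{\left(32 \right)}\right) + 332\right) \left(\left(-34\right) \left(-78\right) + 10 \left(-18 - 17\right)\right) = \left(\left(332 + \left(8 + 32\right)\right) + 332\right) \left(\left(-34\right) \left(-78\right) + 10 \left(-18 - 17\right)\right) = \left(\left(332 + 40\right) + 332\right) \left(2652 + 10 \left(-35\right)\right) = \left(372 + 332\right) \left(2652 - 350\right) = 704 \cdot 2302 = 1620608$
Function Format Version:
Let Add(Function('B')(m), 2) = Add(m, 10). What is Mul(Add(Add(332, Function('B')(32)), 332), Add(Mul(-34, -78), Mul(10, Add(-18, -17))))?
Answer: 1620608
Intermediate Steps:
Function('B')(m) = Add(8, m) (Function('B')(m) = Add(-2, Add(m, 10)) = Add(-2, Add(10, m)) = Add(8, m))
Mul(Add(Add(332, Function('B')(32)), 332), Add(Mul(-34, -78), Mul(10, Add(-18, -17)))) = Mul(Add(Add(332, Add(8, 32)), 332), Add(Mul(-34, -78), Mul(10, Add(-18, -17)))) = Mul(Add(Add(332, 40), 332), Add(2652, Mul(10, -35))) = Mul(Add(372, 332), Add(2652, -350)) = Mul(704, 2302) = 1620608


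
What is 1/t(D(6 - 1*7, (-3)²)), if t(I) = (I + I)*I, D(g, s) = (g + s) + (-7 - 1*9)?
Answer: 1/128 ≈ 0.0078125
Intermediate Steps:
D(g, s) = -16 + g + s (D(g, s) = (g + s) + (-7 - 9) = (g + s) - 16 = -16 + g + s)
t(I) = 2*I² (t(I) = (2*I)*I = 2*I²)
1/t(D(6 - 1*7, (-3)²)) = 1/(2*(-16 + (6 - 1*7) + (-3)²)²) = 1/(2*(-16 + (6 - 7) + 9)²) = 1/(2*(-16 - 1 + 9)²) = 1/(2*(-8)²) = 1/(2*64) = 1/128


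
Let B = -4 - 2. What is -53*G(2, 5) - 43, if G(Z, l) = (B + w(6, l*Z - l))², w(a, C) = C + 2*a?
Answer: -6456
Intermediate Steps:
B = -6
G(Z, l) = (6 - l + Z*l)² (G(Z, l) = (-6 + ((l*Z - l) + 2*6))² = (-6 + ((Z*l - l) + 12))² = (-6 + ((-l + Z*l) + 12))² = (-6 + (12 - l + Z*l))² = (6 - l + Z*l)²)
-53*G(2, 5) - 43 = -53*(6 + 5*(-1 + 2))² - 43 = -53*(6 + 5*1)² - 43 = -53*(6 + 5)² - 43 = -53*11² - 43 = -53*121 - 43 = -6413 - 43 = -6456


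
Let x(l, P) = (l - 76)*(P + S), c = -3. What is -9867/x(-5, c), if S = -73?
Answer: -3289/2052 ≈ -1.6028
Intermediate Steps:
x(l, P) = (-76 + l)*(-73 + P) (x(l, P) = (l - 76)*(P - 73) = (-76 + l)*(-73 + P))
-9867/x(-5, c) = -9867/(5548 - 76*(-3) - 73*(-5) - 3*(-5)) = -9867/(5548 + 228 + 365 + 15) = -9867/6156 = -9867*1/6156 = -3289/2052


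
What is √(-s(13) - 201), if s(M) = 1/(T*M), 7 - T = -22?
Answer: I*√28568306/377 ≈ 14.178*I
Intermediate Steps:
T = 29 (T = 7 - 1*(-22) = 7 + 22 = 29)
s(M) = 1/(29*M)
√(-s(13) - 201) = √(-1/(29*13) - 201) = √(-1*1/377 - 201) = √(-1/377 - 201) = √(-75778/377) = I*√28568306/377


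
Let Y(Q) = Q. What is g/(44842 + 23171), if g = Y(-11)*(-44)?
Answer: 44/6183 ≈ 0.0071163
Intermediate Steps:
g = 484 (g = -11*(-44) = 484)
g/(44842 + 23171) = 484/(44842 + 23171) = 484/68013 = 484*(1/68013) = 44/6183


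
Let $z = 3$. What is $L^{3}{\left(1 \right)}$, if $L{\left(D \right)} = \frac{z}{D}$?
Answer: $27$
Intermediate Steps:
$L{\left(D \right)} = \frac{3}{D}$
$L^{3}{\left(1 \right)} = \left(\frac{3}{1}\right)^{3} = \left(3 \cdot 1\right)^{3} = 3^{3} = 27$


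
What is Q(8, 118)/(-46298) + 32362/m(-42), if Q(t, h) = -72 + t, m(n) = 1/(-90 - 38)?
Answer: -95890936032/23149 ≈ -4.1423e+6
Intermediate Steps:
m(n) = -1/128 (m(n) = 1/(-128) = -1/128)
Q(8, 118)/(-46298) + 32362/m(-42) = (-72 + 8)/(-46298) + 32362/(-1/128) = -64*(-1/46298) + 32362*(-128) = 32/23149 - 4142336 = -95890936032/23149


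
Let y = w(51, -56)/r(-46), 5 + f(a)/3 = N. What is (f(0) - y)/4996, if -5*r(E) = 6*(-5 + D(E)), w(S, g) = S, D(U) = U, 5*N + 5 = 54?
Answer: 407/149880 ≈ 0.0027155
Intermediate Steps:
N = 49/5 (N = -1 + (⅕)*54 = -1 + 54/5 = 49/5 ≈ 9.8000)
f(a) = 72/5 (f(a) = -15 + 3*(49/5) = -15 + 147/5 = 72/5)
r(E) = 6 - 6*E/5 (r(E) = -6*(-5 + E)/5 = -(-30 + 6*E)/5 = 6 - 6*E/5)
y = ⅚ (y = 51/(6 - 6/5*(-46)) = 51/(6 + 276/5) = 51/(306/5) = 51*(5/306) = ⅚ ≈ 0.83333)
(f(0) - y)/4996 = (72/5 - 1*⅚)/4996 = (72/5 - ⅚)*(1/4996) = (407/30)*(1/4996) = 407/149880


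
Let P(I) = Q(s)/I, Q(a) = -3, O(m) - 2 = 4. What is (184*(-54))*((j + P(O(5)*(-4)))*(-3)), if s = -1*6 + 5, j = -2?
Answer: -55890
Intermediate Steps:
O(m) = 6 (O(m) = 2 + 4 = 6)
s = -1 (s = -6 + 5 = -1)
P(I) = -3/I
(184*(-54))*((j + P(O(5)*(-4)))*(-3)) = (184*(-54))*((-2 - 3/(6*(-4)))*(-3)) = -9936*(-2 - 3/(-24))*(-3) = -9936*(-2 - 3*(-1/24))*(-3) = -9936*(-2 + ⅛)*(-3) = -(-18630)*(-3) = -9936*45/8 = -55890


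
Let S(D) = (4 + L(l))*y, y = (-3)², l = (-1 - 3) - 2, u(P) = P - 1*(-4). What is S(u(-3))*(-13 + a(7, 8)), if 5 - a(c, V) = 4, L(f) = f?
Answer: 216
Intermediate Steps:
u(P) = 4 + P (u(P) = P + 4 = 4 + P)
l = -6 (l = -4 - 2 = -6)
y = 9
a(c, V) = 1 (a(c, V) = 5 - 1*4 = 5 - 4 = 1)
S(D) = -18 (S(D) = (4 - 6)*9 = -2*9 = -18)
S(u(-3))*(-13 + a(7, 8)) = -18*(-13 + 1) = -18*(-12) = 216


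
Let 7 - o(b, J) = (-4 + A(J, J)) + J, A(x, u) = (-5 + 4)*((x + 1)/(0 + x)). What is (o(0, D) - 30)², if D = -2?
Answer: 1089/4 ≈ 272.25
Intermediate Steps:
A(x, u) = -(1 + x)/x
o(b, J) = 11 - J - (-1 - J)/J (o(b, J) = 7 - ((-4 + (-1 - J)/J) + J) = 7 - (-4 + J + (-1 - J)/J) = 7 + (4 - J - (-1 - J)/J) = 11 - J - (-1 - J)/J)
(o(0, D) - 30)² = ((12 + 1/(-2) - 1*(-2)) - 30)² = ((12 - ½ + 2) - 30)² = (27/2 - 30)² = (-33/2)² = 1089/4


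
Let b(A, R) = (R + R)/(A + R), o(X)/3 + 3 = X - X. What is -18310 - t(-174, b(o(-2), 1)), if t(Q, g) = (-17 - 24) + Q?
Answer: -18095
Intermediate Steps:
o(X) = -9 (o(X) = -9 + 3*(X - X) = -9 + 3*0 = -9 + 0 = -9)
b(A, R) = 2*R/(A + R) (b(A, R) = (2*R)/(A + R) = 2*R/(A + R))
t(Q, g) = -41 + Q
-18310 - t(-174, b(o(-2), 1)) = -18310 - (-41 - 174) = -18310 - 1*(-215) = -18310 + 215 = -18095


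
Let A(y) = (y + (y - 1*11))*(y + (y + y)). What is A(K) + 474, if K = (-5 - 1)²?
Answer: 7062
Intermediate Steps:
K = 36 (K = (-6)² = 36)
A(y) = 3*y*(-11 + 2*y) (A(y) = (y + (y - 11))*(y + 2*y) = (y + (-11 + y))*(3*y) = (-11 + 2*y)*(3*y) = 3*y*(-11 + 2*y))
A(K) + 474 = 3*36*(-11 + 2*36) + 474 = 3*36*(-11 + 72) + 474 = 3*36*61 + 474 = 6588 + 474 = 7062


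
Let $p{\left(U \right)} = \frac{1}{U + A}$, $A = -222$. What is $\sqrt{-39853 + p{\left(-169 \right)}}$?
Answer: $\frac{2 i \sqrt{1523191721}}{391} \approx 199.63 i$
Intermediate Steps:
$p{\left(U \right)} = \frac{1}{-222 + U}$ ($p{\left(U \right)} = \frac{1}{U - 222} = \frac{1}{-222 + U}$)
$\sqrt{-39853 + p{\left(-169 \right)}} = \sqrt{-39853 + \frac{1}{-222 - 169}} = \sqrt{-39853 + \frac{1}{-391}} = \sqrt{-39853 - \frac{1}{391}} = \sqrt{- \frac{15582524}{391}} = \frac{2 i \sqrt{1523191721}}{391}$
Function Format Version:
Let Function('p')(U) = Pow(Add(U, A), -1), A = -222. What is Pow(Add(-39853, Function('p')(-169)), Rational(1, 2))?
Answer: Mul(Rational(2, 391), I, Pow(1523191721, Rational(1, 2))) ≈ Mul(199.63, I)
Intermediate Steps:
Function('p')(U) = Pow(Add(-222, U), -1) (Function('p')(U) = Pow(Add(U, -222), -1) = Pow(Add(-222, U), -1))
Pow(Add(-39853, Function('p')(-169)), Rational(1, 2)) = Pow(Add(-39853, Pow(Add(-222, -169), -1)), Rational(1, 2)) = Pow(Add(-39853, Pow(-391, -1)), Rational(1, 2)) = Pow(Add(-39853, Rational(-1, 391)), Rational(1, 2)) = Pow(Rational(-15582524, 391), Rational(1, 2)) = Mul(Rational(2, 391), I, Pow(1523191721, Rational(1, 2)))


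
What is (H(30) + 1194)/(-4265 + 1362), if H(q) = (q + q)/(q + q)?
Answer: -1195/2903 ≈ -0.41164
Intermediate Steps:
H(q) = 1 (H(q) = (2*q)/((2*q)) = (2*q)*(1/(2*q)) = 1)
(H(30) + 1194)/(-4265 + 1362) = (1 + 1194)/(-4265 + 1362) = 1195/(-2903) = 1195*(-1/2903) = -1195/2903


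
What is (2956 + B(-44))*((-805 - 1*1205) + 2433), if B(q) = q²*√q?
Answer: 1250388 + 1637856*I*√11 ≈ 1.2504e+6 + 5.4322e+6*I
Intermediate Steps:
B(q) = q^(5/2)
(2956 + B(-44))*((-805 - 1*1205) + 2433) = (2956 + (-44)^(5/2))*((-805 - 1*1205) + 2433) = (2956 + 3872*I*√11)*((-805 - 1205) + 2433) = (2956 + 3872*I*√11)*(-2010 + 2433) = (2956 + 3872*I*√11)*423 = 1250388 + 1637856*I*√11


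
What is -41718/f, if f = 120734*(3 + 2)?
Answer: -1227/17755 ≈ -0.069107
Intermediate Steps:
f = 603670 (f = 120734*5 = 603670)
-41718/f = -41718/603670 = -41718*1/603670 = -1227/17755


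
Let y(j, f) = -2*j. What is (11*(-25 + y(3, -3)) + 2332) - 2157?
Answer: -166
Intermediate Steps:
(11*(-25 + y(3, -3)) + 2332) - 2157 = (11*(-25 - 2*3) + 2332) - 2157 = (11*(-25 - 6) + 2332) - 2157 = (11*(-31) + 2332) - 2157 = (-341 + 2332) - 2157 = 1991 - 2157 = -166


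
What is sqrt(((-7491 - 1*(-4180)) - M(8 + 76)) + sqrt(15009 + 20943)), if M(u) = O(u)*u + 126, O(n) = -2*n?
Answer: sqrt(10675 + 4*sqrt(2247)) ≈ 104.23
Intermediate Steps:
M(u) = 126 - 2*u**2 (M(u) = (-2*u)*u + 126 = -2*u**2 + 126 = 126 - 2*u**2)
sqrt(((-7491 - 1*(-4180)) - M(8 + 76)) + sqrt(15009 + 20943)) = sqrt(((-7491 - 1*(-4180)) - (126 - 2*(8 + 76)**2)) + sqrt(15009 + 20943)) = sqrt(((-7491 + 4180) - (126 - 2*84**2)) + sqrt(35952)) = sqrt((-3311 - (126 - 2*7056)) + 4*sqrt(2247)) = sqrt((-3311 - (126 - 14112)) + 4*sqrt(2247)) = sqrt((-3311 - 1*(-13986)) + 4*sqrt(2247)) = sqrt((-3311 + 13986) + 4*sqrt(2247)) = sqrt(10675 + 4*sqrt(2247))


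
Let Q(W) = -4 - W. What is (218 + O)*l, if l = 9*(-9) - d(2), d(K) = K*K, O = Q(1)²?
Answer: -20655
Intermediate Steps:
O = 25 (O = (-4 - 1*1)² = (-4 - 1)² = (-5)² = 25)
d(K) = K²
l = -85 (l = 9*(-9) - 1*2² = -81 - 1*4 = -81 - 4 = -85)
(218 + O)*l = (218 + 25)*(-85) = 243*(-85) = -20655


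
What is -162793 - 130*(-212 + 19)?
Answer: -137703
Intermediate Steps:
-162793 - 130*(-212 + 19) = -162793 - 130*(-193) = -162793 + 25090 = -137703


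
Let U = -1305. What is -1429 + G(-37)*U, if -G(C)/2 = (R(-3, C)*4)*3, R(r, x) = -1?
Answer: -32749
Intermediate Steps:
G(C) = 24 (G(C) = -2*(-1*4)*3 = -(-8)*3 = -2*(-12) = 24)
-1429 + G(-37)*U = -1429 + 24*(-1305) = -1429 - 31320 = -32749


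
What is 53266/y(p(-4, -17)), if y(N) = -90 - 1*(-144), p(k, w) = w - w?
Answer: 26633/27 ≈ 986.41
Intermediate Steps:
p(k, w) = 0
y(N) = 54 (y(N) = -90 + 144 = 54)
53266/y(p(-4, -17)) = 53266/54 = 53266*(1/54) = 26633/27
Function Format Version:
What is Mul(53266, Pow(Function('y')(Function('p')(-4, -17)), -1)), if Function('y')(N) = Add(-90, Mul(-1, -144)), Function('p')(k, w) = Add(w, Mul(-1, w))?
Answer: Rational(26633, 27) ≈ 986.41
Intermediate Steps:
Function('p')(k, w) = 0
Function('y')(N) = 54 (Function('y')(N) = Add(-90, 144) = 54)
Mul(53266, Pow(Function('y')(Function('p')(-4, -17)), -1)) = Mul(53266, Pow(54, -1)) = Mul(53266, Rational(1, 54)) = Rational(26633, 27)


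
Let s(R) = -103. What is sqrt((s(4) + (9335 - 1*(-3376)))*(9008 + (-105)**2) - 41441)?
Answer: 11*sqrt(2087063) ≈ 15891.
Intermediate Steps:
sqrt((s(4) + (9335 - 1*(-3376)))*(9008 + (-105)**2) - 41441) = sqrt((-103 + (9335 - 1*(-3376)))*(9008 + (-105)**2) - 41441) = sqrt((-103 + (9335 + 3376))*(9008 + 11025) - 41441) = sqrt((-103 + 12711)*20033 - 41441) = sqrt(12608*20033 - 41441) = sqrt(252576064 - 41441) = sqrt(252534623) = 11*sqrt(2087063)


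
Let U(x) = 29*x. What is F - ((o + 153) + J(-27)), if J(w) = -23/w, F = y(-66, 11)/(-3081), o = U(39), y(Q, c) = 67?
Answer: -35628260/27729 ≈ -1284.9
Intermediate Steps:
o = 1131 (o = 29*39 = 1131)
F = -67/3081 (F = 67/(-3081) = 67*(-1/3081) = -67/3081 ≈ -0.021746)
F - ((o + 153) + J(-27)) = -67/3081 - ((1131 + 153) - 23/(-27)) = -67/3081 - (1284 - 23*(-1/27)) = -67/3081 - (1284 + 23/27) = -67/3081 - 1*34691/27 = -67/3081 - 34691/27 = -35628260/27729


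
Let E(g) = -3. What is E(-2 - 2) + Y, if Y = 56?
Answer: 53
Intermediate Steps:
E(-2 - 2) + Y = -3 + 56 = 53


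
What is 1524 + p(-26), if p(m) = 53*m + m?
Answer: 120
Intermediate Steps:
p(m) = 54*m
1524 + p(-26) = 1524 + 54*(-26) = 1524 - 1404 = 120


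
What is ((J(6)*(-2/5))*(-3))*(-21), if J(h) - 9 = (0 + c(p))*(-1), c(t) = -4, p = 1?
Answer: -1638/5 ≈ -327.60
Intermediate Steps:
J(h) = 13 (J(h) = 9 + (0 - 4)*(-1) = 9 - 4*(-1) = 9 + 4 = 13)
((J(6)*(-2/5))*(-3))*(-21) = ((13*(-2/5))*(-3))*(-21) = ((13*(-2*⅕))*(-3))*(-21) = ((13*(-⅖))*(-3))*(-21) = -26/5*(-3)*(-21) = (78/5)*(-21) = -1638/5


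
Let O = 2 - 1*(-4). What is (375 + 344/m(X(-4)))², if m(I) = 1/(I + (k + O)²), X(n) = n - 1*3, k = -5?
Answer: 2852721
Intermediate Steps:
O = 6 (O = 2 + 4 = 6)
X(n) = -3 + n (X(n) = n - 3 = -3 + n)
m(I) = 1/(1 + I) (m(I) = 1/(I + (-5 + 6)²) = 1/(I + 1²) = 1/(I + 1) = 1/(1 + I))
(375 + 344/m(X(-4)))² = (375 + 344/(1/(1 + (-3 - 4))))² = (375 + 344/(1/(1 - 7)))² = (375 + 344/(1/(-6)))² = (375 + 344/(-⅙))² = (375 + 344*(-6))² = (375 - 2064)² = (-1689)² = 2852721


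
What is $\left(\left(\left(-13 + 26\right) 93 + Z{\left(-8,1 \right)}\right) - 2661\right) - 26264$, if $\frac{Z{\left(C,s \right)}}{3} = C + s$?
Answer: $-27737$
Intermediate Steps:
$Z{\left(C,s \right)} = 3 C + 3 s$ ($Z{\left(C,s \right)} = 3 \left(C + s\right) = 3 C + 3 s$)
$\left(\left(\left(-13 + 26\right) 93 + Z{\left(-8,1 \right)}\right) - 2661\right) - 26264 = \left(\left(\left(-13 + 26\right) 93 + \left(3 \left(-8\right) + 3 \cdot 1\right)\right) - 2661\right) - 26264 = \left(\left(13 \cdot 93 + \left(-24 + 3\right)\right) - 2661\right) - 26264 = \left(\left(1209 - 21\right) - 2661\right) - 26264 = \left(1188 - 2661\right) - 26264 = -1473 - 26264 = -27737$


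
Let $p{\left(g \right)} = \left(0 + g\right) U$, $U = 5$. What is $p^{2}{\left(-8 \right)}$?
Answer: $1600$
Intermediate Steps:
$p{\left(g \right)} = 5 g$ ($p{\left(g \right)} = \left(0 + g\right) 5 = g 5 = 5 g$)
$p^{2}{\left(-8 \right)} = \left(5 \left(-8\right)\right)^{2} = \left(-40\right)^{2} = 1600$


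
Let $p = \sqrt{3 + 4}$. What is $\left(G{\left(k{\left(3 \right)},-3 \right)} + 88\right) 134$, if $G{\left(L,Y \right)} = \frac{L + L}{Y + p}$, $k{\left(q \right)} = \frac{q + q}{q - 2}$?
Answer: $9380 - 804 \sqrt{7} \approx 7252.8$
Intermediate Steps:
$k{\left(q \right)} = \frac{2 q}{-2 + q}$
$p = \sqrt{7} \approx 2.6458$
$G{\left(L,Y \right)} = \frac{2 L}{Y + \sqrt{7}}$ ($G{\left(L,Y \right)} = \frac{L + L}{Y + \sqrt{7}} = \frac{2 L}{Y + \sqrt{7}}$)
$\left(G{\left(k{\left(3 \right)},-3 \right)} + 88\right) 134 = \left(\frac{2 \cdot 2 \cdot 3 \frac{1}{-2 + 3}}{-3 + \sqrt{7}} + 88\right) 134 = \left(\frac{2 \cdot 2 \cdot 3 \cdot 1^{-1}}{-3 + \sqrt{7}} + 88\right) 134 = \left(\frac{2 \cdot 2 \cdot 3 \cdot 1}{-3 + \sqrt{7}} + 88\right) 134 = \left(2 \cdot 6 \frac{1}{-3 + \sqrt{7}} + 88\right) 134 = \left(\frac{12}{-3 + \sqrt{7}} + 88\right) 134 = \left(88 + \frac{12}{-3 + \sqrt{7}}\right) 134 = 11792 + \frac{1608}{-3 + \sqrt{7}}$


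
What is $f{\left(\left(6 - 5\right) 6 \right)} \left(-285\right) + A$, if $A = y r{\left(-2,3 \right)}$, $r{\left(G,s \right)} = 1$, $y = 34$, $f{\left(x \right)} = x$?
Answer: $-1676$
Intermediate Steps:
$A = 34$ ($A = 34 \cdot 1 = 34$)
$f{\left(\left(6 - 5\right) 6 \right)} \left(-285\right) + A = \left(6 - 5\right) 6 \left(-285\right) + 34 = 1 \cdot 6 \left(-285\right) + 34 = 6 \left(-285\right) + 34 = -1710 + 34 = -1676$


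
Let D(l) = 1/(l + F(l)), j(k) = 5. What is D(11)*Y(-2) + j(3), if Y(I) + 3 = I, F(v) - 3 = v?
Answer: 24/5 ≈ 4.8000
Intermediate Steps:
F(v) = 3 + v
Y(I) = -3 + I
D(l) = 1/(3 + 2*l) (D(l) = 1/(l + (3 + l)) = 1/(3 + 2*l))
D(11)*Y(-2) + j(3) = (-3 - 2)/(3 + 2*11) + 5 = -5/(3 + 22) + 5 = -5/25 + 5 = (1/25)*(-5) + 5 = -⅕ + 5 = 24/5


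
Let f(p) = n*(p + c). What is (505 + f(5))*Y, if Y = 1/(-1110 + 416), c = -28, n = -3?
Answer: -287/347 ≈ -0.82709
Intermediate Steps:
f(p) = 84 - 3*p (f(p) = -3*(p - 28) = -3*(-28 + p) = 84 - 3*p)
Y = -1/694 (Y = 1/(-694) = -1/694 ≈ -0.0014409)
(505 + f(5))*Y = (505 + (84 - 3*5))*(-1/694) = (505 + (84 - 15))*(-1/694) = (505 + 69)*(-1/694) = 574*(-1/694) = -287/347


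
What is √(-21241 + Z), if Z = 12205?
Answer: 6*I*√251 ≈ 95.058*I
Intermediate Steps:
√(-21241 + Z) = √(-21241 + 12205) = √(-9036) = 6*I*√251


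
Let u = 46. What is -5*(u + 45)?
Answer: -455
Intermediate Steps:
-5*(u + 45) = -5*(46 + 45) = -5*91 = -455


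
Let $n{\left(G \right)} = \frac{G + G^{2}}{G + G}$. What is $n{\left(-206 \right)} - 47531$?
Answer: $- \frac{95267}{2} \approx -47634.0$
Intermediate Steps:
$n{\left(G \right)} = \frac{G + G^{2}}{2 G}$
$n{\left(-206 \right)} - 47531 = \left(\frac{1}{2} + \frac{1}{2} \left(-206\right)\right) - 47531 = \left(\frac{1}{2} - 103\right) - 47531 = - \frac{205}{2} - 47531 = - \frac{95267}{2}$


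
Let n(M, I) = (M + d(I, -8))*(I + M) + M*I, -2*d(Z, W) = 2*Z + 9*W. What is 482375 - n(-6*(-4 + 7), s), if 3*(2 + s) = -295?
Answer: 4451146/9 ≈ 4.9457e+5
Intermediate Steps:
s = -301/3 (s = -2 + (1/3)*(-295) = -2 - 295/3 = -301/3 ≈ -100.33)
d(Z, W) = -Z - 9*W/2 (d(Z, W) = -(2*Z + 9*W)/2 = -Z - 9*W/2)
n(M, I) = I*M + (I + M)*(36 + M - I) (n(M, I) = (M + (-I - 9/2*(-8)))*(I + M) + M*I = (M + (-I + 36))*(I + M) + I*M = (M + (36 - I))*(I + M) + I*M = (36 + M - I)*(I + M) + I*M = (I + M)*(36 + M - I) + I*M = I*M + (I + M)*(36 + M - I))
482375 - n(-6*(-4 + 7), s) = 482375 - ((-6*(-4 + 7))**2 - (-301/3)**2 + 36*(-301/3) + 36*(-6*(-4 + 7)) - (-602)*(-4 + 7)) = 482375 - ((-6*3)**2 - 1*90601/9 - 3612 + 36*(-6*3) - (-602)*3) = 482375 - ((-18)**2 - 90601/9 - 3612 + 36*(-18) - 301/3*(-18)) = 482375 - (324 - 90601/9 - 3612 - 648 + 1806) = 482375 - 1*(-109771/9) = 482375 + 109771/9 = 4451146/9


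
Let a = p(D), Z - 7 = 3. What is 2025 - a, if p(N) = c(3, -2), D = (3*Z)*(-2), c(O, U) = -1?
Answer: 2026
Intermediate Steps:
Z = 10 (Z = 7 + 3 = 10)
D = -60 (D = (3*10)*(-2) = 30*(-2) = -60)
p(N) = -1
a = -1
2025 - a = 2025 - 1*(-1) = 2025 + 1 = 2026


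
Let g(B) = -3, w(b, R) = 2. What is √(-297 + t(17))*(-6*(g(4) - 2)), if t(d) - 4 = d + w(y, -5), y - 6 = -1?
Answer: 30*I*√274 ≈ 496.59*I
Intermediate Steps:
y = 5 (y = 6 - 1 = 5)
t(d) = 6 + d (t(d) = 4 + (d + 2) = 4 + (2 + d) = 6 + d)
√(-297 + t(17))*(-6*(g(4) - 2)) = √(-297 + (6 + 17))*(-6*(-3 - 2)) = √(-297 + 23)*(-6*(-5)) = √(-274)*30 = (I*√274)*30 = 30*I*√274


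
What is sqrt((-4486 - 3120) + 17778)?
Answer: 2*sqrt(2543) ≈ 100.86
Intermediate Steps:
sqrt((-4486 - 3120) + 17778) = sqrt(-7606 + 17778) = sqrt(10172) = 2*sqrt(2543)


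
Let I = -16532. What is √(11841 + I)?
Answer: I*√4691 ≈ 68.491*I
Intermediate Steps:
√(11841 + I) = √(11841 - 16532) = √(-4691) = I*√4691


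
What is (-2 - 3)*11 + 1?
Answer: -54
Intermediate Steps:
(-2 - 3)*11 + 1 = -5*11 + 1 = -55 + 1 = -54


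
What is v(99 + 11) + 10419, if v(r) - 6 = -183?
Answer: 10242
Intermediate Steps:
v(r) = -177 (v(r) = 6 - 183 = -177)
v(99 + 11) + 10419 = -177 + 10419 = 10242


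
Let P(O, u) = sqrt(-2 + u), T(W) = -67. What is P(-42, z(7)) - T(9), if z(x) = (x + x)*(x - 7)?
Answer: 67 + I*sqrt(2) ≈ 67.0 + 1.4142*I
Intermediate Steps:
z(x) = 2*x*(-7 + x) (z(x) = (2*x)*(-7 + x) = 2*x*(-7 + x))
P(-42, z(7)) - T(9) = sqrt(-2 + 2*7*(-7 + 7)) - 1*(-67) = sqrt(-2 + 2*7*0) + 67 = sqrt(-2 + 0) + 67 = sqrt(-2) + 67 = I*sqrt(2) + 67 = 67 + I*sqrt(2)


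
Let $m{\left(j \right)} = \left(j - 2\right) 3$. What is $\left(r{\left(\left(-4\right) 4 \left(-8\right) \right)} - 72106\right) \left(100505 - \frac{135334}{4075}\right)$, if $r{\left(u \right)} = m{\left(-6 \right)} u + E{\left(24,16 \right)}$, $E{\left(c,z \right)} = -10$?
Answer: $- \frac{30783662012708}{4075} \approx -7.5543 \cdot 10^{9}$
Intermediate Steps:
$m{\left(j \right)} = -6 + 3 j$ ($m{\left(j \right)} = \left(-2 + j\right) 3 = -6 + 3 j$)
$r{\left(u \right)} = -10 - 24 u$ ($r{\left(u \right)} = \left(-6 + 3 \left(-6\right)\right) u - 10 = \left(-6 - 18\right) u - 10 = - 24 u - 10 = -10 - 24 u$)
$\left(r{\left(\left(-4\right) 4 \left(-8\right) \right)} - 72106\right) \left(100505 - \frac{135334}{4075}\right) = \left(\left(-10 - 24 \left(-4\right) 4 \left(-8\right)\right) - 72106\right) \left(100505 - \frac{135334}{4075}\right) = \left(\left(-10 - 24 \left(\left(-16\right) \left(-8\right)\right)\right) - 72106\right) \left(100505 - \frac{135334}{4075}\right) = \left(\left(-10 - 3072\right) - 72106\right) \left(100505 - \frac{135334}{4075}\right) = \left(\left(-10 - 3072\right) - 72106\right) \frac{409422541}{4075} = \left(-3082 - 72106\right) \frac{409422541}{4075} = \left(-75188\right) \frac{409422541}{4075} = - \frac{30783662012708}{4075}$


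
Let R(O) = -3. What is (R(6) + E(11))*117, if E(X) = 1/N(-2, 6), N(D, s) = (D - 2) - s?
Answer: -3627/10 ≈ -362.70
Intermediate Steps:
N(D, s) = -2 + D - s (N(D, s) = (-2 + D) - s = -2 + D - s)
E(X) = -1/10 (E(X) = 1/(-2 - 2 - 1*6) = 1/(-2 - 2 - 6) = 1/(-10) = -1/10)
(R(6) + E(11))*117 = (-3 - 1/10)*117 = -31/10*117 = -3627/10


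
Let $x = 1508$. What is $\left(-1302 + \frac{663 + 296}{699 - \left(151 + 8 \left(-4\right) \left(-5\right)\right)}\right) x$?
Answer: $- \frac{190089809}{97} \approx -1.9597 \cdot 10^{6}$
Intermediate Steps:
$\left(-1302 + \frac{663 + 296}{699 - \left(151 + 8 \left(-4\right) \left(-5\right)\right)}\right) x = \left(-1302 + \frac{663 + 296}{699 - \left(151 + 8 \left(-4\right) \left(-5\right)\right)}\right) 1508 = \left(-1302 + \frac{959}{699 - \left(151 - -160\right)}\right) 1508 = \left(-1302 + \frac{959}{699 - 311}\right) 1508 = \left(-1302 + \frac{959}{388}\right) 1508 = \left(- \frac{504217}{388}\right) 1508 = - \frac{190089809}{97}$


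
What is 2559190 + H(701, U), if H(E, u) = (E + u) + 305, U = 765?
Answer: 2560961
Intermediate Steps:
H(E, u) = 305 + E + u
2559190 + H(701, U) = 2559190 + (305 + 701 + 765) = 2559190 + 1771 = 2560961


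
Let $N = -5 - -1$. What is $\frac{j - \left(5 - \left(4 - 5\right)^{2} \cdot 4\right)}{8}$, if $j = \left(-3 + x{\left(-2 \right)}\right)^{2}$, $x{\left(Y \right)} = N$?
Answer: $6$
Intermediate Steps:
$N = -4$ ($N = -5 + 1 = -4$)
$x{\left(Y \right)} = -4$
$j = 49$ ($j = \left(-3 - 4\right)^{2} = \left(-7\right)^{2} = 49$)
$\frac{j - \left(5 - \left(4 - 5\right)^{2} \cdot 4\right)}{8} = \frac{49 - \left(5 - \left(4 - 5\right)^{2} \cdot 4\right)}{8} = \left(49 - \left(5 - \left(-1\right)^{2} \cdot 4\right)\right) \frac{1}{8} = \left(49 + \left(-5 + 1 \cdot 4\right)\right) \frac{1}{8} = \left(49 + \left(-5 + 4\right)\right) \frac{1}{8} = \left(49 - 1\right) \frac{1}{8} = 48 \cdot \frac{1}{8} = 6$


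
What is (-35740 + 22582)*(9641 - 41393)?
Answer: 417792816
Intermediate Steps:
(-35740 + 22582)*(9641 - 41393) = -13158*(-31752) = 417792816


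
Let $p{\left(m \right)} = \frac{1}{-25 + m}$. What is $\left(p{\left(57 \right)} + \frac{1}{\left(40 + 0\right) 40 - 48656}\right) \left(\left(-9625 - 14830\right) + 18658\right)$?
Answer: $- \frac{1002199}{5536} \approx -181.03$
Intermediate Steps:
$\left(p{\left(57 \right)} + \frac{1}{\left(40 + 0\right) 40 - 48656}\right) \left(\left(-9625 - 14830\right) + 18658\right) = \left(\frac{1}{-25 + 57} + \frac{1}{\left(40 + 0\right) 40 - 48656}\right) \left(\left(-9625 - 14830\right) + 18658\right) = \left(\frac{1}{32} + \frac{1}{40 \cdot 40 - 48656}\right) \left(\left(-9625 - 14830\right) + 18658\right) = \left(\frac{1}{32} + \frac{1}{1600 - 48656}\right) \left(-24455 + 18658\right) = \left(\frac{1}{32} + \frac{1}{-47056}\right) \left(-5797\right) = \left(\frac{1}{32} - \frac{1}{47056}\right) \left(-5797\right) = \frac{2939}{94112} \left(-5797\right) = - \frac{1002199}{5536}$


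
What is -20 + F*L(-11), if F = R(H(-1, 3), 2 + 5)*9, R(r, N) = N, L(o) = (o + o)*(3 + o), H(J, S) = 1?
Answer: 11068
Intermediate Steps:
L(o) = 2*o*(3 + o) (L(o) = (2*o)*(3 + o) = 2*o*(3 + o))
F = 63 (F = (2 + 5)*9 = 7*9 = 63)
-20 + F*L(-11) = -20 + 63*(2*(-11)*(3 - 11)) = -20 + 63*(2*(-11)*(-8)) = -20 + 63*176 = -20 + 11088 = 11068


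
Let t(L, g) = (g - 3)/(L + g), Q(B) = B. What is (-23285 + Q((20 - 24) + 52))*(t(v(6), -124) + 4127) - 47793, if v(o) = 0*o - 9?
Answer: -671783565/7 ≈ -9.5969e+7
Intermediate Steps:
v(o) = -9 (v(o) = 0 - 9 = -9)
t(L, g) = (-3 + g)/(L + g)
(-23285 + Q((20 - 24) + 52))*(t(v(6), -124) + 4127) - 47793 = (-23285 + ((20 - 24) + 52))*((-3 - 124)/(-9 - 124) + 4127) - 47793 = (-23285 + (-4 + 52))*(-127/(-133) + 4127) - 47793 = (-23285 + 48)*(-1/133*(-127) + 4127) - 47793 = -23237*(127/133 + 4127) - 47793 = -23237*549018/133 - 47793 = -671449014/7 - 47793 = -671783565/7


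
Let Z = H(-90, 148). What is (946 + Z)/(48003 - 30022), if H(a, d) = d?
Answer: 1094/17981 ≈ 0.060842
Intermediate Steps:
Z = 148
(946 + Z)/(48003 - 30022) = (946 + 148)/(48003 - 30022) = 1094/17981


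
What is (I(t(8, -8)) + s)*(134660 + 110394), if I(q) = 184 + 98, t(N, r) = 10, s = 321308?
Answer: 78806915860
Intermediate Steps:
I(q) = 282
(I(t(8, -8)) + s)*(134660 + 110394) = (282 + 321308)*(134660 + 110394) = 321590*245054 = 78806915860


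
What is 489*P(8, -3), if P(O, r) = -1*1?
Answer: -489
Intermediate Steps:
P(O, r) = -1
489*P(8, -3) = 489*(-1) = -489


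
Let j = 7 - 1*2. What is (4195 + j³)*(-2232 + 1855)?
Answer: -1628640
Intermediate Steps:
j = 5 (j = 7 - 2 = 5)
(4195 + j³)*(-2232 + 1855) = (4195 + 5³)*(-2232 + 1855) = (4195 + 125)*(-377) = 4320*(-377) = -1628640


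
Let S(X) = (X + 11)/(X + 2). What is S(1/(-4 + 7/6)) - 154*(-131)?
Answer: 565053/28 ≈ 20180.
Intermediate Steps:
S(X) = (11 + X)/(2 + X)
S(1/(-4 + 7/6)) - 154*(-131) = (11 + 1/(-4 + 7/6))/(2 + 1/(-4 + 7/6)) - 154*(-131) = (11 + 1/(-4 + 7*(⅙)))/(2 + 1/(-4 + 7*(⅙))) + 20174 = (11 + 1/(-4 + 7/6))/(2 + 1/(-4 + 7/6)) + 20174 = (11 + 1/(-17/6))/(2 + 1/(-17/6)) + 20174 = (11 - 6/17)/(2 - 6/17) + 20174 = (181/17)/(28/17) + 20174 = (17/28)*(181/17) + 20174 = 181/28 + 20174 = 565053/28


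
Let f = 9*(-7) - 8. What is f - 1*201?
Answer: -272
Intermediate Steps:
f = -71 (f = -63 - 8 = -71)
f - 1*201 = -71 - 1*201 = -71 - 201 = -272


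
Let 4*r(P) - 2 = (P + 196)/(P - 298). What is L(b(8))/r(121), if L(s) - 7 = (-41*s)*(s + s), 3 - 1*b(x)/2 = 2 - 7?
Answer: -14857380/37 ≈ -4.0155e+5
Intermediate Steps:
b(x) = 16 (b(x) = 6 - 2*(2 - 7) = 6 - 2*(-5) = 6 + 10 = 16)
r(P) = ½ + (196 + P)/(4*(-298 + P)) (r(P) = ½ + ((P + 196)/(P - 298))/4 = ½ + ((196 + P)/(-298 + P))/4 = ½ + (196 + P)/(4*(-298 + P)))
L(s) = 7 - 82*s² (L(s) = 7 + (-41*s)*(s + s) = 7 + (-41*s)*(2*s) = 7 - 82*s²)
L(b(8))/r(121) = (7 - 82*16²)/(((-400 + 3*121)/(4*(-298 + 121)))) = (7 - 82*256)/(((¼)*(-400 + 363)/(-177))) = (7 - 20992)/(((¼)*(-1/177)*(-37))) = -20985/37/708 = -20985*708/37 = -14857380/37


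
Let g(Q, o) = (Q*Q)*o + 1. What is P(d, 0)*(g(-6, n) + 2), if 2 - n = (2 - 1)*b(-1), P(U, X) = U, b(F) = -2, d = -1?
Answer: -147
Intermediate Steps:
n = 4 (n = 2 - (2 - 1)*(-2) = 2 - (-2) = 2 - 1*(-2) = 2 + 2 = 4)
g(Q, o) = 1 + o*Q² (g(Q, o) = Q²*o + 1 = o*Q² + 1 = 1 + o*Q²)
P(d, 0)*(g(-6, n) + 2) = -((1 + 4*(-6)²) + 2) = -((1 + 4*36) + 2) = -((1 + 144) + 2) = -(145 + 2) = -1*147 = -147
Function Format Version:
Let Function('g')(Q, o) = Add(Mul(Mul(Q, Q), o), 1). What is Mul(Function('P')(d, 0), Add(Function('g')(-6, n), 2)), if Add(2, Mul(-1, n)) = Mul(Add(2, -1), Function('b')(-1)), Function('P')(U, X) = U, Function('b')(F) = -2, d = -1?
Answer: -147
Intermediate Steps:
n = 4 (n = Add(2, Mul(-1, Mul(Add(2, -1), -2))) = Add(2, Mul(-1, Mul(1, -2))) = Add(2, Mul(-1, -2)) = Add(2, 2) = 4)
Function('g')(Q, o) = Add(1, Mul(o, Pow(Q, 2))) (Function('g')(Q, o) = Add(Mul(Pow(Q, 2), o), 1) = Add(Mul(o, Pow(Q, 2)), 1) = Add(1, Mul(o, Pow(Q, 2))))
Mul(Function('P')(d, 0), Add(Function('g')(-6, n), 2)) = Mul(-1, Add(Add(1, Mul(4, Pow(-6, 2))), 2)) = Mul(-1, Add(Add(1, Mul(4, 36)), 2)) = Mul(-1, Add(Add(1, 144), 2)) = Mul(-1, Add(145, 2)) = Mul(-1, 147) = -147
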